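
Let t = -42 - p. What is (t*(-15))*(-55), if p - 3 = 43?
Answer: -72600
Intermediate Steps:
p = 46 (p = 3 + 43 = 46)
t = -88 (t = -42 - 1*46 = -42 - 46 = -88)
(t*(-15))*(-55) = -88*(-15)*(-55) = 1320*(-55) = -72600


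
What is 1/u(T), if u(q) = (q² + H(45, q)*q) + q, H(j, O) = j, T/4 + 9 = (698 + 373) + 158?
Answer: 1/24038880 ≈ 4.1599e-8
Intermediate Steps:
T = 4880 (T = -36 + 4*((698 + 373) + 158) = -36 + 4*(1071 + 158) = -36 + 4*1229 = -36 + 4916 = 4880)
u(q) = q² + 46*q (u(q) = (q² + 45*q) + q = q² + 46*q)
1/u(T) = 1/(4880*(46 + 4880)) = 1/(4880*4926) = 1/24038880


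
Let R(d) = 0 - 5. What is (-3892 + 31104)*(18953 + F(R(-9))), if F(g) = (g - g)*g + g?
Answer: 515612976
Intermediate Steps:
R(d) = -5
F(g) = g (F(g) = 0*g + g = 0 + g = g)
(-3892 + 31104)*(18953 + F(R(-9))) = (-3892 + 31104)*(18953 - 5) = 27212*18948 = 515612976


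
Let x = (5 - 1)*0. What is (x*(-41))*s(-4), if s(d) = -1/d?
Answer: 0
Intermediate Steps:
x = 0 (x = 4*0 = 0)
(x*(-41))*s(-4) = (0*(-41))*(-1/(-4)) = 0*(-1*(-¼)) = 0*(¼) = 0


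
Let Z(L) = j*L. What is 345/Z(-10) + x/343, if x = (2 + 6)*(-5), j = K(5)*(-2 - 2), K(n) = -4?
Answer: -24947/10976 ≈ -2.2729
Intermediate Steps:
j = 16 (j = -4*(-2 - 2) = -4*(-4) = 16)
x = -40 (x = 8*(-5) = -40)
Z(L) = 16*L
345/Z(-10) + x/343 = 345/((16*(-10))) - 40/343 = 345/(-160) - 40*1/343 = 345*(-1/160) - 40/343 = -69/32 - 40/343 = -24947/10976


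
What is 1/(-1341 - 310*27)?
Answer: -1/9711 ≈ -0.00010298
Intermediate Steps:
1/(-1341 - 310*27) = 1/(-1341 - 31*270) = 1/(-1341 - 8370) = 1/(-9711) = -1/9711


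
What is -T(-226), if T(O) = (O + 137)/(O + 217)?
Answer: -89/9 ≈ -9.8889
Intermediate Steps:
T(O) = (137 + O)/(217 + O)
-T(-226) = -(137 - 226)/(217 - 226) = -(-89)/(-9) = -(-1)*(-89)/9 = -1*89/9 = -89/9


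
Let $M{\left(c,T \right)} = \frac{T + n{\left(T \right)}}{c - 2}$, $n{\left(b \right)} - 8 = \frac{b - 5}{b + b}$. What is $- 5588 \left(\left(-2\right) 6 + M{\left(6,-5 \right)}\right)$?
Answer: $61468$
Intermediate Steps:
$n{\left(b \right)} = 8 + \frac{-5 + b}{2 b}$ ($n{\left(b \right)} = 8 + \frac{b - 5}{b + b} = 8 + \frac{-5 + b}{2 b}$)
$M{\left(c,T \right)} = \frac{T + \frac{-5 + 17 T}{2 T}}{-2 + c}$ ($M{\left(c,T \right)} = \frac{T + \frac{-5 + 17 T}{2 T}}{c - 2} = \frac{T + \frac{-5 + 17 T}{2 T}}{-2 + c}$)
$- 5588 \left(\left(-2\right) 6 + M{\left(6,-5 \right)}\right) = - 5588 \left(\left(-2\right) 6 + \frac{-5 + 2 \left(-5\right)^{2} + 17 \left(-5\right)}{2 \left(-5\right) \left(-2 + 6\right)}\right) = - 5588 \left(-12 + \frac{1}{2} \left(- \frac{1}{5}\right) \frac{1}{4} \left(-5 + 2 \cdot 25 - 85\right)\right) = - 5588 \left(-12 + \frac{1}{2} \left(- \frac{1}{5}\right) \frac{1}{4} \left(-5 + 50 - 85\right)\right) = - 5588 \left(-12 + \frac{1}{2} \left(- \frac{1}{5}\right) \frac{1}{4} \left(-40\right)\right) = - 5588 \left(-12 + 1\right) = \left(-5588\right) \left(-11\right) = 61468$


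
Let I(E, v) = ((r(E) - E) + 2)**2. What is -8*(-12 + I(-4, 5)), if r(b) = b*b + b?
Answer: -2496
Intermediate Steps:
r(b) = b + b**2 (r(b) = b**2 + b = b + b**2)
I(E, v) = (2 - E + E*(1 + E))**2 (I(E, v) = ((E*(1 + E) - E) + 2)**2 = ((-E + E*(1 + E)) + 2)**2 = (2 - E + E*(1 + E))**2)
-8*(-12 + I(-4, 5)) = -8*(-12 + (2 + (-4)**2)**2) = -8*(-12 + (2 + 16)**2) = -8*(-12 + 18**2) = -8*(-12 + 324) = -8*312 = -2496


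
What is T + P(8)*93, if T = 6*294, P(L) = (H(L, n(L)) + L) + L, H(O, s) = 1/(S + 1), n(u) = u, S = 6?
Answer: 22857/7 ≈ 3265.3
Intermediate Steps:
H(O, s) = ⅐ (H(O, s) = 1/(6 + 1) = 1/7 = ⅐)
P(L) = ⅐ + 2*L (P(L) = (⅐ + L) + L = ⅐ + 2*L)
T = 1764
T + P(8)*93 = 1764 + (⅐ + 2*8)*93 = 1764 + (⅐ + 16)*93 = 1764 + (113/7)*93 = 1764 + 10509/7 = 22857/7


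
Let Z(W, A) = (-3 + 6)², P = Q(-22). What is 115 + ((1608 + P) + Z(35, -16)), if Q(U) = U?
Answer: 1710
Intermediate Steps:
P = -22
Z(W, A) = 9 (Z(W, A) = 3² = 9)
115 + ((1608 + P) + Z(35, -16)) = 115 + ((1608 - 22) + 9) = 115 + (1586 + 9) = 115 + 1595 = 1710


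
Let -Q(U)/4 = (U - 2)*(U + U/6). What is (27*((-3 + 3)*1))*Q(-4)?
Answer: 0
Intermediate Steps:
Q(U) = -14*U*(-2 + U)/3 (Q(U) = -4*(U - 2)*(U + U/6) = -4*(-2 + U)*(U + U*(1/6)) = -4*(-2 + U)*(U + U/6) = -4*(-2 + U)*7*U/6 = -14*U*(-2 + U)/3)
(27*((-3 + 3)*1))*Q(-4) = (27*((-3 + 3)*1))*((14/3)*(-4)*(2 - 1*(-4))) = (27*(0*1))*((14/3)*(-4)*(2 + 4)) = (27*0)*((14/3)*(-4)*6) = 0*(-112) = 0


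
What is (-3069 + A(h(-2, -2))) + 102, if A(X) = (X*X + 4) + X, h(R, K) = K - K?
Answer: -2963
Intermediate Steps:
h(R, K) = 0
A(X) = 4 + X + X² (A(X) = (X² + 4) + X = (4 + X²) + X = 4 + X + X²)
(-3069 + A(h(-2, -2))) + 102 = (-3069 + (4 + 0 + 0²)) + 102 = (-3069 + (4 + 0 + 0)) + 102 = (-3069 + 4) + 102 = -3065 + 102 = -2963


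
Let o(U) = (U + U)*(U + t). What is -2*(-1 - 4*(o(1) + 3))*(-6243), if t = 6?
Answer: -861534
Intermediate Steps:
o(U) = 2*U*(6 + U) (o(U) = (U + U)*(U + 6) = (2*U)*(6 + U) = 2*U*(6 + U))
-2*(-1 - 4*(o(1) + 3))*(-6243) = -2*(-1 - 4*(2*1*(6 + 1) + 3))*(-6243) = -2*(-1 - 4*(2*1*7 + 3))*(-6243) = -2*(-1 - 4*(14 + 3))*(-6243) = -2*(-1 - 4*17)*(-6243) = -2*(-1 - 68)*(-6243) = -2*(-69)*(-6243) = 138*(-6243) = -861534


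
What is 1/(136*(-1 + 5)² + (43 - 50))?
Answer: 1/2169 ≈ 0.00046104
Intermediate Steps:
1/(136*(-1 + 5)² + (43 - 50)) = 1/(136*4² - 7) = 1/(136*16 - 7) = 1/(2176 - 7) = 1/2169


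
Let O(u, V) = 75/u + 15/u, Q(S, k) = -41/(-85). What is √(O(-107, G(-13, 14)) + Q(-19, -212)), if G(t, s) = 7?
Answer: I*√29676985/9095 ≈ 0.59897*I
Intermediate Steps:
Q(S, k) = 41/85 (Q(S, k) = -41*(-1/85) = 41/85)
O(u, V) = 90/u
√(O(-107, G(-13, 14)) + Q(-19, -212)) = √(90/(-107) + 41/85) = √(90*(-1/107) + 41/85) = √(-90/107 + 41/85) = √(-3263/9095) = I*√29676985/9095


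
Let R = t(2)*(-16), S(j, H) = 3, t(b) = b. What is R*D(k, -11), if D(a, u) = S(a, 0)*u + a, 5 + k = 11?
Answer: 864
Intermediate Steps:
k = 6 (k = -5 + 11 = 6)
D(a, u) = a + 3*u (D(a, u) = 3*u + a = a + 3*u)
R = -32 (R = 2*(-16) = -32)
R*D(k, -11) = -32*(6 + 3*(-11)) = -32*(6 - 33) = -32*(-27) = 864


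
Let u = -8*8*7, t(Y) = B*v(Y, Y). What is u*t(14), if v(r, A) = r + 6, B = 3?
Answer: -26880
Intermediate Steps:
v(r, A) = 6 + r
t(Y) = 18 + 3*Y (t(Y) = 3*(6 + Y) = 18 + 3*Y)
u = -448 (u = -64*7 = -448)
u*t(14) = -448*(18 + 3*14) = -448*(18 + 42) = -448*60 = -26880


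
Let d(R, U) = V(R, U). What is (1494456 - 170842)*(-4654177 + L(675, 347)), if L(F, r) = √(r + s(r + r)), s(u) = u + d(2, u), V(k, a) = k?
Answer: -6160333835678 + 1323614*√1043 ≈ -6.1603e+12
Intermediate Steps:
d(R, U) = R
s(u) = 2 + u (s(u) = u + 2 = 2 + u)
L(F, r) = √(2 + 3*r) (L(F, r) = √(r + (2 + (r + r))) = √(r + (2 + 2*r)) = √(2 + 3*r))
(1494456 - 170842)*(-4654177 + L(675, 347)) = (1494456 - 170842)*(-4654177 + √(2 + 3*347)) = 1323614*(-4654177 + √(2 + 1041)) = 1323614*(-4654177 + √1043) = -6160333835678 + 1323614*√1043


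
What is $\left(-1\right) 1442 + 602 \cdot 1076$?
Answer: $646310$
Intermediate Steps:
$\left(-1\right) 1442 + 602 \cdot 1076 = -1442 + 647752 = 646310$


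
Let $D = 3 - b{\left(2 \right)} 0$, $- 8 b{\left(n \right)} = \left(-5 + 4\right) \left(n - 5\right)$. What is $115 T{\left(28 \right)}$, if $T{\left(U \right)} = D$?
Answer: $345$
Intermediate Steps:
$b{\left(n \right)} = - \frac{5}{8} + \frac{n}{8}$ ($b{\left(n \right)} = - \frac{\left(-5 + 4\right) \left(n - 5\right)}{8} = - \frac{\left(-1\right) \left(-5 + n\right)}{8} = - \frac{5 - n}{8} = - \frac{5}{8} + \frac{n}{8}$)
$D = 3$ ($D = 3 - \left(- \frac{5}{8} + \frac{1}{8} \cdot 2\right) 0 = 3 - \left(- \frac{5}{8} + \frac{1}{4}\right) 0 = 3 - \left(- \frac{3}{8}\right) 0 = 3 - 0 = 3 + 0 = 3$)
$T{\left(U \right)} = 3$
$115 T{\left(28 \right)} = 115 \cdot 3 = 345$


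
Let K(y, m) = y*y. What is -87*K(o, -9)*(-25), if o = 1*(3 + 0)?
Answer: 19575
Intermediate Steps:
o = 3 (o = 1*3 = 3)
K(y, m) = y²
-87*K(o, -9)*(-25) = -87*3²*(-25) = -87*9*(-25) = -783*(-25) = 19575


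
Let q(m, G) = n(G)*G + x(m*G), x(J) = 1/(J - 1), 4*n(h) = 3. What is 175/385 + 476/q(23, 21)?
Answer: 5123429/167035 ≈ 30.673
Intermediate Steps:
n(h) = ¾ (n(h) = (¼)*3 = ¾)
x(J) = 1/(-1 + J)
q(m, G) = 1/(-1 + G*m) + 3*G/4 (q(m, G) = 3*G/4 + 1/(-1 + m*G) = 3*G/4 + 1/(-1 + G*m) = 1/(-1 + G*m) + 3*G/4)
175/385 + 476/q(23, 21) = 175/385 + 476/(((4 + 3*21*(-1 + 21*23))/(4*(-1 + 21*23)))) = 175*(1/385) + 476/(((4 + 3*21*(-1 + 483))/(4*(-1 + 483)))) = 5/11 + 476/(((¼)*(4 + 3*21*482)/482)) = 5/11 + 476/(((¼)*(1/482)*(4 + 30366))) = 5/11 + 476/(((¼)*(1/482)*30370)) = 5/11 + 476/(15185/964) = 5/11 + 476*(964/15185) = 5/11 + 458864/15185 = 5123429/167035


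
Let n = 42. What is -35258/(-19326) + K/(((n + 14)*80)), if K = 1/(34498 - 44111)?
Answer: 759214735297/416149077120 ≈ 1.8244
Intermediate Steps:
K = -1/9613 (K = 1/(-9613) = -1/9613 ≈ -0.00010403)
-35258/(-19326) + K/(((n + 14)*80)) = -35258/(-19326) - 1/(80*(42 + 14))/9613 = -35258*(-1/19326) - 1/(9613*(56*80)) = 17629/9663 - 1/9613/4480 = 17629/9663 - 1/9613*1/4480 = 17629/9663 - 1/43066240 = 759214735297/416149077120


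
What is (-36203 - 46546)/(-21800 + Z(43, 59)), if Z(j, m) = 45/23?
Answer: 1903227/501355 ≈ 3.7962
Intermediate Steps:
Z(j, m) = 45/23 (Z(j, m) = 45*(1/23) = 45/23)
(-36203 - 46546)/(-21800 + Z(43, 59)) = (-36203 - 46546)/(-21800 + 45/23) = -82749/(-501355/23) = -82749*(-23/501355) = 1903227/501355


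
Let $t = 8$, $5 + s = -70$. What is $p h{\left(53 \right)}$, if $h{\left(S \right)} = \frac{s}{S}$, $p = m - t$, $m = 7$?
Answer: $\frac{75}{53} \approx 1.4151$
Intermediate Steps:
$s = -75$ ($s = -5 - 70 = -75$)
$p = -1$ ($p = 7 - 8 = -1$)
$h{\left(S \right)} = - \frac{75}{S}$
$p h{\left(53 \right)} = - \frac{-75}{53} = \left(-1\right) \left(- \frac{75}{53}\right) = \frac{75}{53}$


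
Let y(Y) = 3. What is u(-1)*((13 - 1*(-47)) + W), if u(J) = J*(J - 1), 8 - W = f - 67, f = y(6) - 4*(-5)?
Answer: 224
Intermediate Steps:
f = 23 (f = 3 - 4*(-5) = 3 + 20 = 23)
W = 52 (W = 8 - (23 - 67) = 8 - 1*(-44) = 8 + 44 = 52)
u(J) = J*(-1 + J)
u(-1)*((13 - 1*(-47)) + W) = (-(-1 - 1))*((13 - 1*(-47)) + 52) = (-1*(-2))*((13 + 47) + 52) = 2*(60 + 52) = 2*112 = 224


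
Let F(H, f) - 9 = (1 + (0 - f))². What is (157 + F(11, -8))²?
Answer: 61009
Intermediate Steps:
F(H, f) = 9 + (1 - f)² (F(H, f) = 9 + (1 + (0 - f))² = 9 + (1 - f)²)
(157 + F(11, -8))² = (157 + (9 + (-1 - 8)²))² = (157 + (9 + (-9)²))² = (157 + (9 + 81))² = (157 + 90)² = 247² = 61009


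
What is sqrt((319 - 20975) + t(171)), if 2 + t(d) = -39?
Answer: I*sqrt(20697) ≈ 143.86*I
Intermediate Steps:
t(d) = -41 (t(d) = -2 - 39 = -41)
sqrt((319 - 20975) + t(171)) = sqrt((319 - 20975) - 41) = sqrt(-20656 - 41) = sqrt(-20697) = I*sqrt(20697)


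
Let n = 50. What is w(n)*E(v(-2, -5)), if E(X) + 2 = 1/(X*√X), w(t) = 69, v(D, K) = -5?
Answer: -138 + 69*I*√5/25 ≈ -138.0 + 6.1715*I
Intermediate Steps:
E(X) = -2 + X^(-3/2) (E(X) = -2 + 1/(X*√X) = -2 + 1/(X^(3/2)) = -2 + X^(-3/2))
w(n)*E(v(-2, -5)) = 69*(-2 + (-5)^(-3/2)) = 69*(-2 + I*√5/25) = -138 + 69*I*√5/25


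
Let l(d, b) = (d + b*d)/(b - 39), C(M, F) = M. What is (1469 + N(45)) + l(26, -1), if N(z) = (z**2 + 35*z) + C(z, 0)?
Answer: 5114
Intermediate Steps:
N(z) = z**2 + 36*z (N(z) = (z**2 + 35*z) + z = z**2 + 36*z)
l(d, b) = (d + b*d)/(-39 + b)
(1469 + N(45)) + l(26, -1) = (1469 + 45*(36 + 45)) + 26*(1 - 1)/(-39 - 1) = (1469 + 45*81) + 26*0/(-40) = (1469 + 3645) + 26*(-1/40)*0 = 5114 + 0 = 5114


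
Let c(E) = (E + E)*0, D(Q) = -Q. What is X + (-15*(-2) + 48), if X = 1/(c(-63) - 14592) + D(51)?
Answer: 393983/14592 ≈ 27.000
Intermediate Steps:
c(E) = 0 (c(E) = (2*E)*0 = 0)
X = -744193/14592 (X = 1/(0 - 14592) - 1*51 = 1/(-14592) - 51 = -1/14592 - 51 = -744193/14592 ≈ -51.000)
X + (-15*(-2) + 48) = -744193/14592 + (-15*(-2) + 48) = -744193/14592 + (30 + 48) = -744193/14592 + 78 = 393983/14592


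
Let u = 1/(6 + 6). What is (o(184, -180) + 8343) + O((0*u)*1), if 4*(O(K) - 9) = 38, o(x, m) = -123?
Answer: 16477/2 ≈ 8238.5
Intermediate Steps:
u = 1/12 ≈ 0.083333
O(K) = 37/2 (O(K) = 9 + (¼)*38 = 9 + 19/2 = 37/2)
(o(184, -180) + 8343) + O((0*u)*1) = (-123 + 8343) + 37/2 = 8220 + 37/2 = 16477/2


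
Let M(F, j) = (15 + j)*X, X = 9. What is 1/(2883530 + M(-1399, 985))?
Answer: 1/2892530 ≈ 3.4572e-7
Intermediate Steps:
M(F, j) = 135 + 9*j (M(F, j) = (15 + j)*9 = 135 + 9*j)
1/(2883530 + M(-1399, 985)) = 1/(2883530 + (135 + 9*985)) = 1/(2883530 + (135 + 8865)) = 1/(2883530 + 9000) = 1/2892530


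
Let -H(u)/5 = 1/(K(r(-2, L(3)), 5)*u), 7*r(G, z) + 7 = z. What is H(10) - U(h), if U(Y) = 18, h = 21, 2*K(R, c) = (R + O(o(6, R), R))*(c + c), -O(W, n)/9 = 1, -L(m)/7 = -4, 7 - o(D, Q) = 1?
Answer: -1079/60 ≈ -17.983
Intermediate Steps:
o(D, Q) = 6 (o(D, Q) = 7 - 1*1 = 7 - 1 = 6)
L(m) = 28 (L(m) = -7*(-4) = 28)
O(W, n) = -9 (O(W, n) = -9*1 = -9)
r(G, z) = -1 + z/7
K(R, c) = c*(-9 + R) (K(R, c) = ((R - 9)*(c + c))/2 = ((-9 + R)*(2*c))/2 = (2*c*(-9 + R))/2 = c*(-9 + R))
H(u) = 1/(6*u) (H(u) = -5/((5*(-9 + (-1 + (1/7)*28)))*u) = -5/((5*(-9 + (-1 + 4)))*u) = -5/((5*(-9 + 3))*u) = -5/((5*(-6))*u) = -5/((-30)*u) = -(-1)/(6*u) = 1/(6*u))
H(10) - U(h) = (1/6)/10 - 1*18 = (1/6)*(1/10) - 18 = 1/60 - 18 = -1079/60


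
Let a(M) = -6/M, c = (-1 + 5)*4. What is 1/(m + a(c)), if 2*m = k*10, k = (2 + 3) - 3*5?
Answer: -8/403 ≈ -0.019851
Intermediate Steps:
c = 16 (c = 4*4 = 16)
k = -10 (k = 5 - 15 = -10)
m = -50 (m = (-10*10)/2 = (½)*(-100) = -50)
1/(m + a(c)) = 1/(-50 - 6/16) = 1/(-50 - 6*1/16) = 1/(-50 - 3/8) = 1/(-403/8) = -8/403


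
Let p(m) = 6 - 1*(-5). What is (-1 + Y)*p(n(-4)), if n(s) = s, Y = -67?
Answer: -748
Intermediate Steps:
p(m) = 11 (p(m) = 6 + 5 = 11)
(-1 + Y)*p(n(-4)) = (-1 - 67)*11 = -68*11 = -748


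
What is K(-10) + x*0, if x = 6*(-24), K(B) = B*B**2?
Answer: -1000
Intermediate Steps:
K(B) = B**3
x = -144
K(-10) + x*0 = (-10)**3 - 144*0 = -1000 + 0 = -1000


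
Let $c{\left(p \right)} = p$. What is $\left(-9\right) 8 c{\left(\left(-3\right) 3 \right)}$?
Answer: $648$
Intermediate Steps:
$\left(-9\right) 8 c{\left(\left(-3\right) 3 \right)} = \left(-9\right) 8 \left(\left(-3\right) 3\right) = \left(-72\right) \left(-9\right) = 648$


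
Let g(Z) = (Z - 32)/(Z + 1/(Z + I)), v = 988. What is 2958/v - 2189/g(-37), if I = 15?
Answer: -19978822/17043 ≈ -1172.3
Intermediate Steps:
g(Z) = (-32 + Z)/(Z + 1/(15 + Z)) (g(Z) = (Z - 32)/(Z + 1/(Z + 15)) = (-32 + Z)/(Z + 1/(15 + Z)))
2958/v - 2189/g(-37) = 2958/988 - 2189*(1 + (-37)² + 15*(-37))/(-480 + (-37)² - 17*(-37)) = 2958*(1/988) - 2189*(1 + 1369 - 555)/(-480 + 1369 + 629) = 1479/494 - 2189/(1518/815) = 1479/494 - 2189/((1/815)*1518) = 1479/494 - 2189/1518/815 = 1479/494 - 2189*815/1518 = 1479/494 - 162185/138 = -19978822/17043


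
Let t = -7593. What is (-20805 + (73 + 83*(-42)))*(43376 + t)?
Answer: -866592694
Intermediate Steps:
(-20805 + (73 + 83*(-42)))*(43376 + t) = (-20805 + (73 + 83*(-42)))*(43376 - 7593) = (-20805 + (73 - 3486))*35783 = (-20805 - 3413)*35783 = -24218*35783 = -866592694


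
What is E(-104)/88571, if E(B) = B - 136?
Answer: -240/88571 ≈ -0.0027097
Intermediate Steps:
E(B) = -136 + B
E(-104)/88571 = (-136 - 104)/88571 = -240*1/88571 = -240/88571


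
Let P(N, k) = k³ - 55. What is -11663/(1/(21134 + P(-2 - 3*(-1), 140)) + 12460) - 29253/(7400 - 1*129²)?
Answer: 709836141187416/318379104195181 ≈ 2.2295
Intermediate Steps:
P(N, k) = -55 + k³
-11663/(1/(21134 + P(-2 - 3*(-1), 140)) + 12460) - 29253/(7400 - 1*129²) = -11663/(1/(21134 + (-55 + 140³)) + 12460) - 29253/(7400 - 1*129²) = -11663/(1/(21134 + (-55 + 2744000)) + 12460) - 29253/(7400 - 1*16641) = -11663/(1/(21134 + 2743945) + 12460) - 29253/(7400 - 16641) = -11663/(1/2765079 + 12460) - 29253/(-9241) = -11663/(1/2765079 + 12460) - 29253*(-1/9241) = -11663/34452884341/2765079 + 29253/9241 = -11663*2765079/34452884341 + 29253/9241 = -32249116377/34452884341 + 29253/9241 = 709836141187416/318379104195181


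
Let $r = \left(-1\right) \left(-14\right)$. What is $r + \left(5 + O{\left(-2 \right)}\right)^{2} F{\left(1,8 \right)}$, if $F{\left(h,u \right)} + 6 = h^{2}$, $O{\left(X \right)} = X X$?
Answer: $-391$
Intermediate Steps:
$O{\left(X \right)} = X^{2}$
$F{\left(h,u \right)} = -6 + h^{2}$
$r = 14$
$r + \left(5 + O{\left(-2 \right)}\right)^{2} F{\left(1,8 \right)} = 14 + \left(5 + \left(-2\right)^{2}\right)^{2} \left(-6 + 1^{2}\right) = 14 + \left(5 + 4\right)^{2} \left(-6 + 1\right) = 14 + 9^{2} \left(-5\right) = 14 + 81 \left(-5\right) = 14 - 405 = -391$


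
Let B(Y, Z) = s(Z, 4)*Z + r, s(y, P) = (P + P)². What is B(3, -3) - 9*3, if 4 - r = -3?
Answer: -212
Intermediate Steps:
s(y, P) = 4*P² (s(y, P) = (2*P)² = 4*P²)
r = 7 (r = 4 - 1*(-3) = 4 + 3 = 7)
B(Y, Z) = 7 + 64*Z (B(Y, Z) = (4*4²)*Z + 7 = (4*16)*Z + 7 = 64*Z + 7 = 7 + 64*Z)
B(3, -3) - 9*3 = (7 + 64*(-3)) - 9*3 = (7 - 192) - 27 = -185 - 27 = -212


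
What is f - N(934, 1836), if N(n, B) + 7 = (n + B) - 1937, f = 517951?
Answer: 517125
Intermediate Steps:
N(n, B) = -1944 + B + n (N(n, B) = -7 + ((n + B) - 1937) = -7 + ((B + n) - 1937) = -7 + (-1937 + B + n) = -1944 + B + n)
f - N(934, 1836) = 517951 - (-1944 + 1836 + 934) = 517951 - 1*826 = 517951 - 826 = 517125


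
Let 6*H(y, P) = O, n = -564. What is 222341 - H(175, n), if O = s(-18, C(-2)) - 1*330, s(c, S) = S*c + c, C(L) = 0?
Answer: 222399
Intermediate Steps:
s(c, S) = c + S*c
O = -348 (O = -18*(1 + 0) - 1*330 = -18*1 - 330 = -18 - 330 = -348)
H(y, P) = -58 (H(y, P) = (⅙)*(-348) = -58)
222341 - H(175, n) = 222341 - 1*(-58) = 222341 + 58 = 222399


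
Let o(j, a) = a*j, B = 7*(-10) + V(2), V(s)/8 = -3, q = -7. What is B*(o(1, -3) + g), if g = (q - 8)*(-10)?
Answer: -13818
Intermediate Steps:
V(s) = -24 (V(s) = 8*(-3) = -24)
g = 150 (g = (-7 - 8)*(-10) = -15*(-10) = 150)
B = -94 (B = 7*(-10) - 24 = -70 - 24 = -94)
B*(o(1, -3) + g) = -94*(-3*1 + 150) = -94*(-3 + 150) = -94*147 = -13818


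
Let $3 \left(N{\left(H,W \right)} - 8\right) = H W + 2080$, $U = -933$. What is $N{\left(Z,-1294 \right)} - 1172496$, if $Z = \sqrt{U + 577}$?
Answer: $- \frac{3515384}{3} - \frac{2588 i \sqrt{89}}{3} \approx -1.1718 \cdot 10^{6} - 8138.4 i$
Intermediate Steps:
$Z = 2 i \sqrt{89}$ ($Z = \sqrt{-933 + 577} = \sqrt{-356} = 2 i \sqrt{89} \approx 18.868 i$)
$N{\left(H,W \right)} = \frac{2104}{3} + \frac{H W}{3}$ ($N{\left(H,W \right)} = 8 + \frac{H W + 2080}{3} = 8 + \frac{2080 + H W}{3} = 8 + \left(\frac{2080}{3} + \frac{H W}{3}\right) = \frac{2104}{3} + \frac{H W}{3}$)
$N{\left(Z,-1294 \right)} - 1172496 = \left(\frac{2104}{3} + \frac{1}{3} \cdot 2 i \sqrt{89} \left(-1294\right)\right) - 1172496 = \left(\frac{2104}{3} - \frac{2588 i \sqrt{89}}{3}\right) - 1172496 = - \frac{3515384}{3} - \frac{2588 i \sqrt{89}}{3}$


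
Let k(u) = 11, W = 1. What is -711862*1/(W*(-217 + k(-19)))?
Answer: 355931/103 ≈ 3455.6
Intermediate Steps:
-711862*1/(W*(-217 + k(-19))) = -711862/(-217 + 11) = -711862/(1*(-206)) = -711862/(-206) = -711862*(-1/206) = 355931/103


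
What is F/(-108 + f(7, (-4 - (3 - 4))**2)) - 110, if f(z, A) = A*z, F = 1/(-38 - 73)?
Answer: -549449/4995 ≈ -110.00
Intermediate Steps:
F = -1/111 (F = 1/(-111) = -1/111 ≈ -0.0090090)
F/(-108 + f(7, (-4 - (3 - 4))**2)) - 110 = -1/(111*(-108 + (-4 - (3 - 4))**2*7)) - 110 = -1/(111*(-108 + (-4 - 1*(-1))**2*7)) - 110 = -1/(111*(-108 + (-4 + 1)**2*7)) - 110 = -1/(111*(-108 + (-3)**2*7)) - 110 = -1/(111*(-108 + 9*7)) - 110 = -1/(111*(-108 + 63)) - 110 = -1/111/(-45) - 110 = -1/111*(-1/45) - 110 = 1/4995 - 110 = -549449/4995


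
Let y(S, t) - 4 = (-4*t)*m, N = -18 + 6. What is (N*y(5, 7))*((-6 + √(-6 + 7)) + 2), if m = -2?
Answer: 2160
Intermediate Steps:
N = -12
y(S, t) = 4 + 8*t (y(S, t) = 4 - 4*t*(-2) = 4 + 8*t)
(N*y(5, 7))*((-6 + √(-6 + 7)) + 2) = (-12*(4 + 8*7))*((-6 + √(-6 + 7)) + 2) = (-12*(4 + 56))*((-6 + √1) + 2) = (-12*60)*((-6 + 1) + 2) = -720*(-5 + 2) = -720*(-3) = 2160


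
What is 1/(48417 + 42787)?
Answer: 1/91204 ≈ 1.0964e-5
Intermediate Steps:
1/(48417 + 42787) = 1/91204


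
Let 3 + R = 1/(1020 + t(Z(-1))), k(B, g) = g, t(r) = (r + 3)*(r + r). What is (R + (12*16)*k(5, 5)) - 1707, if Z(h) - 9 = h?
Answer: -896999/1196 ≈ -750.00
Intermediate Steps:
Z(h) = 9 + h
t(r) = 2*r*(3 + r) (t(r) = (3 + r)*(2*r) = 2*r*(3 + r))
R = -3587/1196 (R = -3 + 1/(1020 + 2*(9 - 1)*(3 + (9 - 1))) = -3 + 1/(1020 + 2*8*(3 + 8)) = -3 + 1/(1020 + 2*8*11) = -3 + 1/(1020 + 176) = -3 + 1/1196 = -3587/1196 ≈ -2.9992)
(R + (12*16)*k(5, 5)) - 1707 = (-3587/1196 + (12*16)*5) - 1707 = (-3587/1196 + 192*5) - 1707 = (-3587/1196 + 960) - 1707 = 1144573/1196 - 1707 = -896999/1196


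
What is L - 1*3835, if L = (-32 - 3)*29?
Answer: -4850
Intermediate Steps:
L = -1015 (L = -35*29 = -1015)
L - 1*3835 = -1015 - 1*3835 = -1015 - 3835 = -4850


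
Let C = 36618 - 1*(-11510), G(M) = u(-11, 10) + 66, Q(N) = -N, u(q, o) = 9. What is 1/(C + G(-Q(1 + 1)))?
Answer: 1/48203 ≈ 2.0746e-5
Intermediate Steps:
G(M) = 75 (G(M) = 9 + 66 = 75)
C = 48128 (C = 36618 + 11510 = 48128)
1/(C + G(-Q(1 + 1))) = 1/(48128 + 75) = 1/48203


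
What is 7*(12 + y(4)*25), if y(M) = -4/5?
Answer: -56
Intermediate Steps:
y(M) = -4/5 (y(M) = -4*1/5 = -4/5)
7*(12 + y(4)*25) = 7*(12 - 4/5*25) = 7*(12 - 20) = 7*(-8) = -56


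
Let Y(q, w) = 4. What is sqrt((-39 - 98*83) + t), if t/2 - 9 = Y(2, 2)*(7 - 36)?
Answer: I*sqrt(8387) ≈ 91.581*I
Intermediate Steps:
t = -214 (t = 18 + 2*(4*(7 - 36)) = 18 + 2*(4*(-29)) = 18 + 2*(-116) = 18 - 232 = -214)
sqrt((-39 - 98*83) + t) = sqrt((-39 - 98*83) - 214) = sqrt((-39 - 8134) - 214) = sqrt(-8173 - 214) = sqrt(-8387) = I*sqrt(8387)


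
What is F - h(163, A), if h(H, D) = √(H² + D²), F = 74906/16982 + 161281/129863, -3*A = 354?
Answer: 6233195910/1102666733 - √40493 ≈ -195.58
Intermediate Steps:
A = -118 (A = -⅓*354 = -118)
F = 6233195910/1102666733 (F = 74906*(1/16982) + 161281*(1/129863) = 37453/8491 + 161281/129863 = 6233195910/1102666733 ≈ 5.6528)
h(H, D) = √(D² + H²)
F - h(163, A) = 6233195910/1102666733 - √((-118)² + 163²) = 6233195910/1102666733 - √(13924 + 26569) = 6233195910/1102666733 - √40493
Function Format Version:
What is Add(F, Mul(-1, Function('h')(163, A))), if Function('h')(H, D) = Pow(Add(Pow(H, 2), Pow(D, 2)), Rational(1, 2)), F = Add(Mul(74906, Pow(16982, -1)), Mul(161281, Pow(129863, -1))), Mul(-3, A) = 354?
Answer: Add(Rational(6233195910, 1102666733), Mul(-1, Pow(40493, Rational(1, 2)))) ≈ -195.58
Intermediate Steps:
A = -118 (A = Mul(Rational(-1, 3), 354) = -118)
F = Rational(6233195910, 1102666733) (F = Add(Mul(74906, Rational(1, 16982)), Mul(161281, Rational(1, 129863))) = Add(Rational(37453, 8491), Rational(161281, 129863)) = Rational(6233195910, 1102666733) ≈ 5.6528)
Function('h')(H, D) = Pow(Add(Pow(D, 2), Pow(H, 2)), Rational(1, 2))
Add(F, Mul(-1, Function('h')(163, A))) = Add(Rational(6233195910, 1102666733), Mul(-1, Pow(Add(Pow(-118, 2), Pow(163, 2)), Rational(1, 2)))) = Add(Rational(6233195910, 1102666733), Mul(-1, Pow(Add(13924, 26569), Rational(1, 2)))) = Add(Rational(6233195910, 1102666733), Mul(-1, Pow(40493, Rational(1, 2))))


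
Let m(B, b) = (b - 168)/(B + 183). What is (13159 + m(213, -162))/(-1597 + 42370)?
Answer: 78949/244638 ≈ 0.32272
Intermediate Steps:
m(B, b) = (-168 + b)/(183 + B)
(13159 + m(213, -162))/(-1597 + 42370) = (13159 + (-168 - 162)/(183 + 213))/(-1597 + 42370) = (13159 - 330/396)/40773 = (13159 + (1/396)*(-330))*(1/40773) = (13159 - 5/6)*(1/40773) = (78949/6)*(1/40773) = 78949/244638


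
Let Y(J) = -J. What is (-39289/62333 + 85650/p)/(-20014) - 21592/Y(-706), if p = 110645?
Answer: -298041466408105985/9745147547921494 ≈ -30.584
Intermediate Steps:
(-39289/62333 + 85650/p)/(-20014) - 21592/Y(-706) = (-39289/62333 + 85650/110645)/(-20014) - 21592/((-1*(-706))) = (-39289*1/62333 + 85650*(1/110645))*(-1/20014) - 21592/706 = (-39289/62333 + 17130/22129)*(-1/20014) - 21592*1/706 = (198338009/1379366957)*(-1/20014) - 10796/353 = -198338009/27606650277398 - 10796/353 = -298041466408105985/9745147547921494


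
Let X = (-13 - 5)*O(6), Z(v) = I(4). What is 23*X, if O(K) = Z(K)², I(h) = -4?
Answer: -6624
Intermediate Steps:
Z(v) = -4
O(K) = 16 (O(K) = (-4)² = 16)
X = -288 (X = (-13 - 5)*16 = -18*16 = -288)
23*X = 23*(-288) = -6624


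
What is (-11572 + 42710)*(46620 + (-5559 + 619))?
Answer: 1297831840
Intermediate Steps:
(-11572 + 42710)*(46620 + (-5559 + 619)) = 31138*(46620 - 4940) = 31138*41680 = 1297831840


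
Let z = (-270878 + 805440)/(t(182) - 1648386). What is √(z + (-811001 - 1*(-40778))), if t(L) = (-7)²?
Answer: I*√2092708221941475281/1648337 ≈ 877.62*I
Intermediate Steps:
t(L) = 49
z = -534562/1648337 (z = (-270878 + 805440)/(49 - 1648386) = 534562/(-1648337) = 534562*(-1/1648337) = -534562/1648337 ≈ -0.32430)
√(z + (-811001 - 1*(-40778))) = √(-534562/1648337 + (-811001 - 1*(-40778))) = √(-534562/1648337 + (-811001 + 40778)) = √(-534562/1648337 - 770223) = √(-1269587603713/1648337) = I*√2092708221941475281/1648337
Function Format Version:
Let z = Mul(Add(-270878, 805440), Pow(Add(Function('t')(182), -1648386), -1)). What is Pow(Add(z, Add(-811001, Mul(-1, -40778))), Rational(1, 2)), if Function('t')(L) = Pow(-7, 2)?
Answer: Mul(Rational(1, 1648337), I, Pow(2092708221941475281, Rational(1, 2))) ≈ Mul(877.62, I)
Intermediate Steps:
Function('t')(L) = 49
z = Rational(-534562, 1648337) (z = Mul(Add(-270878, 805440), Pow(Add(49, -1648386), -1)) = Mul(534562, Pow(-1648337, -1)) = Mul(534562, Rational(-1, 1648337)) = Rational(-534562, 1648337) ≈ -0.32430)
Pow(Add(z, Add(-811001, Mul(-1, -40778))), Rational(1, 2)) = Pow(Add(Rational(-534562, 1648337), Add(-811001, Mul(-1, -40778))), Rational(1, 2)) = Pow(Add(Rational(-534562, 1648337), Add(-811001, 40778)), Rational(1, 2)) = Pow(Add(Rational(-534562, 1648337), -770223), Rational(1, 2)) = Pow(Rational(-1269587603713, 1648337), Rational(1, 2)) = Mul(Rational(1, 1648337), I, Pow(2092708221941475281, Rational(1, 2)))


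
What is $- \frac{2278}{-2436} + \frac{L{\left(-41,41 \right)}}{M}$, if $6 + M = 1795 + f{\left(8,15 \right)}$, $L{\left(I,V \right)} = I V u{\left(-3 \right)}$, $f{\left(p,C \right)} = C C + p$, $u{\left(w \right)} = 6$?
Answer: $- \frac{1663615}{410466} \approx -4.053$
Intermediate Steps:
$f{\left(p,C \right)} = p + C^{2}$ ($f{\left(p,C \right)} = C^{2} + p = p + C^{2}$)
$L{\left(I,V \right)} = 6 I V$ ($L{\left(I,V \right)} = I V 6 = 6 I V$)
$M = 2022$ ($M = -6 + \left(1795 + \left(8 + 15^{2}\right)\right) = -6 + \left(1795 + \left(8 + 225\right)\right) = -6 + \left(1795 + 233\right) = -6 + 2028 = 2022$)
$- \frac{2278}{-2436} + \frac{L{\left(-41,41 \right)}}{M} = - \frac{2278}{-2436} + \frac{6 \left(-41\right) 41}{2022} = \left(-2278\right) \left(- \frac{1}{2436}\right) - \frac{1681}{337} = \frac{1139}{1218} - \frac{1681}{337} = - \frac{1663615}{410466}$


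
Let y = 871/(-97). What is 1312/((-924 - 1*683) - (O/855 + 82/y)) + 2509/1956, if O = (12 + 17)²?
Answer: 134535300653/291119493732 ≈ 0.46213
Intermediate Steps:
y = -871/97 (y = 871*(-1/97) = -871/97 ≈ -8.9794)
O = 841 (O = 29² = 841)
1312/((-924 - 1*683) - (O/855 + 82/y)) + 2509/1956 = 1312/((-924 - 1*683) - (841/855 + 82/(-871/97))) + 2509/1956 = 1312/((-924 - 683) - (841*(1/855) + 82*(-97/871))) + 2509*(1/1956) = 1312/(-1607 - (841/855 - 7954/871)) + 2509/1956 = 1312/(-1607 - 1*(-6068159/744705)) + 2509/1956 = 1312/(-1607 + 6068159/744705) + 2509/1956 = 1312/(-1190672776/744705) + 2509/1956 = 1312*(-744705/1190672776) + 2509/1956 = -122131620/148834097 + 2509/1956 = 134535300653/291119493732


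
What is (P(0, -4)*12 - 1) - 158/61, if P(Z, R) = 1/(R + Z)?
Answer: -402/61 ≈ -6.5902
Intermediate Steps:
(P(0, -4)*12 - 1) - 158/61 = (12/(-4 + 0) - 1) - 158/61 = (12/(-4) - 1) - 158*1/61 = (-¼*12 - 1) - 158/61 = (-3 - 1) - 158/61 = -4 - 158/61 = -402/61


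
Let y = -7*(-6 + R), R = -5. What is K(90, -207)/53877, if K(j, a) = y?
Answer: 77/53877 ≈ 0.0014292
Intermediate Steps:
y = 77 (y = -7*(-6 - 5) = -7*(-11) = 77)
K(j, a) = 77
K(90, -207)/53877 = 77/53877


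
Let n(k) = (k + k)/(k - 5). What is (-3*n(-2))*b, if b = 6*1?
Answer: -72/7 ≈ -10.286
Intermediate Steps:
n(k) = 2*k/(-5 + k) (n(k) = (2*k)/(-5 + k) = 2*k/(-5 + k))
b = 6
(-3*n(-2))*b = -6*(-2)/(-5 - 2)*6 = -6*(-2)/(-7)*6 = -6*(-2)*(-1)/7*6 = -3*4/7*6 = -12/7*6 = -72/7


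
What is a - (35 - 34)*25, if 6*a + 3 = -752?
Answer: -905/6 ≈ -150.83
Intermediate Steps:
a = -755/6 (a = -½ + (⅙)*(-752) = -½ - 376/3 = -755/6 ≈ -125.83)
a - (35 - 34)*25 = -755/6 - (35 - 34)*25 = -755/6 - 25 = -905/6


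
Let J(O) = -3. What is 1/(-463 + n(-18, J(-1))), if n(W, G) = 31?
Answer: -1/432 ≈ -0.0023148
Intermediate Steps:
1/(-463 + n(-18, J(-1))) = 1/(-463 + 31) = 1/(-432) = -1/432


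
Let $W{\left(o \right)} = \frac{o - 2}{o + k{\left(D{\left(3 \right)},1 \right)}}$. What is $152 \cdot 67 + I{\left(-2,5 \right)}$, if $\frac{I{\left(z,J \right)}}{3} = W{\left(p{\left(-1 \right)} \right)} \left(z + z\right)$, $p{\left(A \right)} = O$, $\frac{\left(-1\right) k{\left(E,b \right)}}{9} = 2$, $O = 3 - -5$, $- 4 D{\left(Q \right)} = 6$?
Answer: $\frac{50956}{5} \approx 10191.0$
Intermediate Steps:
$D{\left(Q \right)} = - \frac{3}{2}$ ($D{\left(Q \right)} = \left(- \frac{1}{4}\right) 6 = - \frac{3}{2}$)
$O = 8$ ($O = 3 + 5 = 8$)
$k{\left(E,b \right)} = -18$ ($k{\left(E,b \right)} = \left(-9\right) 2 = -18$)
$p{\left(A \right)} = 8$
$W{\left(o \right)} = \frac{-2 + o}{-18 + o}$ ($W{\left(o \right)} = \frac{o - 2}{o - 18} = \frac{-2 + o}{-18 + o}$)
$I{\left(z,J \right)} = - \frac{18 z}{5}$ ($I{\left(z,J \right)} = 3 \frac{-2 + 8}{-18 + 8} \left(z + z\right) = 3 \frac{1}{-10} \cdot 6 \cdot 2 z = 3 \left(- \frac{1}{10}\right) 6 \cdot 2 z = 3 \left(- \frac{3 \cdot 2 z}{5}\right) = 3 \left(- \frac{6 z}{5}\right) = - \frac{18 z}{5}$)
$152 \cdot 67 + I{\left(-2,5 \right)} = 152 \cdot 67 - - \frac{36}{5} = 10184 + \frac{36}{5} = \frac{50956}{5}$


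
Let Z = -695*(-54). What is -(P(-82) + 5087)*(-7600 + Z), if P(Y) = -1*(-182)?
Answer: -157701170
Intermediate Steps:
Z = 37530
P(Y) = 182
-(P(-82) + 5087)*(-7600 + Z) = -(182 + 5087)*(-7600 + 37530) = -5269*29930 = -1*157701170 = -157701170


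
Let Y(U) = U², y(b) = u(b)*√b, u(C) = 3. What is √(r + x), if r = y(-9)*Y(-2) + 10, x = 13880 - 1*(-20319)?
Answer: 3*√(3801 + 4*I) ≈ 184.96 + 0.09732*I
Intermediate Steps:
y(b) = 3*√b
x = 34199 (x = 13880 + 20319 = 34199)
r = 10 + 36*I (r = (3*√(-9))*(-2)² + 10 = (3*(3*I))*4 + 10 = (9*I)*4 + 10 = 36*I + 10 = 10 + 36*I ≈ 10.0 + 36.0*I)
√(r + x) = √((10 + 36*I) + 34199) = √(34209 + 36*I)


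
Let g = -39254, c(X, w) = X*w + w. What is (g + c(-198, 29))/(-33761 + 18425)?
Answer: 14989/5112 ≈ 2.9321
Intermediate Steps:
c(X, w) = w + X*w
(g + c(-198, 29))/(-33761 + 18425) = (-39254 + 29*(1 - 198))/(-33761 + 18425) = (-39254 + 29*(-197))/(-15336) = (-39254 - 5713)*(-1/15336) = -44967*(-1/15336) = 14989/5112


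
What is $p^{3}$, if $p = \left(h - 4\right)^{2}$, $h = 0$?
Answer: $4096$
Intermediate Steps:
$p = 16$ ($p = \left(0 - 4\right)^{2} = \left(-4\right)^{2} = 16$)
$p^{3} = 16^{3} = 4096$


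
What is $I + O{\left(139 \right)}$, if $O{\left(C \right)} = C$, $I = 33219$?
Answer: $33358$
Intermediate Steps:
$I + O{\left(139 \right)} = 33219 + 139 = 33358$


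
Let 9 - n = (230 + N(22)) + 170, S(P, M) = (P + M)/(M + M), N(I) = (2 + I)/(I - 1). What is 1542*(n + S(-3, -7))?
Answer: -4225080/7 ≈ -6.0358e+5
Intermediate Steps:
N(I) = (2 + I)/(-1 + I)
S(P, M) = (M + P)/(2*M) (S(P, M) = (M + P)/((2*M)) = (M + P)*(1/(2*M)) = (M + P)/(2*M))
n = -2745/7 (n = 9 - ((230 + (2 + 22)/(-1 + 22)) + 170) = 9 - ((230 + 24/21) + 170) = 9 - ((230 + (1/21)*24) + 170) = 9 - ((230 + 8/7) + 170) = 9 - (1618/7 + 170) = 9 - 1*2808/7 = 9 - 2808/7 = -2745/7 ≈ -392.14)
1542*(n + S(-3, -7)) = 1542*(-2745/7 + (½)*(-7 - 3)/(-7)) = 1542*(-2745/7 + (½)*(-⅐)*(-10)) = 1542*(-2745/7 + 5/7) = 1542*(-2740/7) = -4225080/7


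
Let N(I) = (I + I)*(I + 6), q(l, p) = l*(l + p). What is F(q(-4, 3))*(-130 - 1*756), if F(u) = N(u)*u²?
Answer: -1134080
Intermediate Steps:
N(I) = 2*I*(6 + I) (N(I) = (2*I)*(6 + I) = 2*I*(6 + I))
F(u) = 2*u³*(6 + u) (F(u) = (2*u*(6 + u))*u² = 2*u³*(6 + u))
F(q(-4, 3))*(-130 - 1*756) = (2*(-4*(-4 + 3))³*(6 - 4*(-4 + 3)))*(-130 - 1*756) = (2*(-4*(-1))³*(6 - 4*(-1)))*(-130 - 756) = (2*4³*(6 + 4))*(-886) = (2*64*10)*(-886) = 1280*(-886) = -1134080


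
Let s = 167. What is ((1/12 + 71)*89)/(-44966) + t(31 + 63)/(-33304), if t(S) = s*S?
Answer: -1374856873/2246321496 ≈ -0.61205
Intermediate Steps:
t(S) = 167*S
((1/12 + 71)*89)/(-44966) + t(31 + 63)/(-33304) = ((1/12 + 71)*89)/(-44966) + (167*(31 + 63))/(-33304) = ((1/12 + 71)*89)*(-1/44966) + (167*94)*(-1/33304) = ((853/12)*89)*(-1/44966) + 15698*(-1/33304) = (75917/12)*(-1/44966) - 7849/16652 = -75917/539592 - 7849/16652 = -1374856873/2246321496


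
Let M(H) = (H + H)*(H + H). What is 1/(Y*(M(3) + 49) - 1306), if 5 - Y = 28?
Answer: -1/3261 ≈ -0.00030665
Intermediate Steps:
M(H) = 4*H² (M(H) = (2*H)*(2*H) = 4*H²)
Y = -23 (Y = 5 - 1*28 = 5 - 28 = -23)
1/(Y*(M(3) + 49) - 1306) = 1/(-23*(4*3² + 49) - 1306) = 1/(-23*(4*9 + 49) - 1306) = 1/(-23*(36 + 49) - 1306) = 1/(-23*85 - 1306) = 1/(-1955 - 1306) = 1/(-3261) = -1/3261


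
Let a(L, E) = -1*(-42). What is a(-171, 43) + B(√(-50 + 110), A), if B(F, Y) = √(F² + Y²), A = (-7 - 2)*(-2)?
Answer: 42 + 8*√6 ≈ 61.596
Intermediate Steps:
a(L, E) = 42
A = 18 (A = -9*(-2) = 18)
a(-171, 43) + B(√(-50 + 110), A) = 42 + √((√(-50 + 110))² + 18²) = 42 + √((√60)² + 324) = 42 + √((2*√15)² + 324) = 42 + √(60 + 324) = 42 + √384 = 42 + 8*√6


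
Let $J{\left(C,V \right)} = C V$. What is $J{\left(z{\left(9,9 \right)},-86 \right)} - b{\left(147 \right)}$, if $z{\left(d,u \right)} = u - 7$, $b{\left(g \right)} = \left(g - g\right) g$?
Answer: $-172$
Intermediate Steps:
$b{\left(g \right)} = 0$ ($b{\left(g \right)} = 0 g = 0$)
$z{\left(d,u \right)} = -7 + u$
$J{\left(z{\left(9,9 \right)},-86 \right)} - b{\left(147 \right)} = \left(-7 + 9\right) \left(-86\right) - 0 = 2 \left(-86\right) + 0 = -172 + 0 = -172$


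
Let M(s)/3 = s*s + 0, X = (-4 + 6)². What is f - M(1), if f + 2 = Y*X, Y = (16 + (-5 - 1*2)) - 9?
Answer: -5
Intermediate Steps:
X = 4 (X = 2² = 4)
M(s) = 3*s² (M(s) = 3*(s*s + 0) = 3*(s² + 0) = 3*s²)
Y = 0 (Y = (16 + (-5 - 2)) - 9 = (16 - 7) - 9 = 9 - 9 = 0)
f = -2 (f = -2 + 0*4 = -2 + 0 = -2)
f - M(1) = -2 - 3*1² = -2 - 3 = -5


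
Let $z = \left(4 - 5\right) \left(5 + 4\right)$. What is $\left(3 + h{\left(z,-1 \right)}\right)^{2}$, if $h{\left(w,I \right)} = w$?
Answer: $36$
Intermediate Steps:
$z = -9$ ($z = \left(-1\right) 9 = -9$)
$\left(3 + h{\left(z,-1 \right)}\right)^{2} = \left(3 - 9\right)^{2} = \left(-6\right)^{2} = 36$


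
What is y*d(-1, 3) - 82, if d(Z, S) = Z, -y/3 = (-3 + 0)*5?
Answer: -127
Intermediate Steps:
y = 45 (y = -3*(-3 + 0)*5 = -(-9)*5 = -3*(-15) = 45)
y*d(-1, 3) - 82 = 45*(-1) - 82 = -45 - 82 = -127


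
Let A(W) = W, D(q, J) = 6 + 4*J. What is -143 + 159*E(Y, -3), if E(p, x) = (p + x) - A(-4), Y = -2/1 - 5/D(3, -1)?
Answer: -1399/2 ≈ -699.50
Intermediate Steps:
Y = -9/2 (Y = -2/1 - 5/(6 + 4*(-1)) = -2*1 - 5/(6 - 4) = -2 - 5/2 = -9/2 ≈ -4.5000)
E(p, x) = 4 + p + x (E(p, x) = (p + x) - 1*(-4) = (p + x) + 4 = 4 + p + x)
-143 + 159*E(Y, -3) = -143 + 159*(4 - 9/2 - 3) = -143 + 159*(-7/2) = -143 - 1113/2 = -1399/2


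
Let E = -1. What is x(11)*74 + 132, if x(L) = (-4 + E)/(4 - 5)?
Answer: 502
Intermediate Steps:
x(L) = 5 (x(L) = (-4 - 1)/(4 - 5) = -5/(-1) = -5*(-1) = 5)
x(11)*74 + 132 = 5*74 + 132 = 370 + 132 = 502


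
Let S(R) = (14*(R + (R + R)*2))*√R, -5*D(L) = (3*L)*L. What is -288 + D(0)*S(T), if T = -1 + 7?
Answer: -288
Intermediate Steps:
D(L) = -3*L²/5 (D(L) = -3*L*L/5 = -3*L²/5)
T = 6
S(R) = 70*R^(3/2) (S(R) = (14*(R + (2*R)*2))*√R = (14*(R + 4*R))*√R = (14*(5*R))*√R = (70*R)*√R = 70*R^(3/2))
-288 + D(0)*S(T) = -288 + (-⅗*0²)*(70*6^(3/2)) = -288 + (-⅗*0)*(70*(6*√6)) = -288 + 0*(420*√6) = -288 + 0 = -288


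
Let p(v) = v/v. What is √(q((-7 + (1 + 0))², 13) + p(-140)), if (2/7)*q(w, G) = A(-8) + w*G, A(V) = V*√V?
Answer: √(1639 - 56*I*√2) ≈ 40.496 - 0.9778*I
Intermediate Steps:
p(v) = 1
A(V) = V^(3/2)
q(w, G) = -56*I*√2 + 7*G*w/2 (q(w, G) = 7*((-8)^(3/2) + w*G)/2 = 7*(-16*I*√2 + G*w)/2 = 7*(G*w - 16*I*√2)/2 = -56*I*√2 + 7*G*w/2)
√(q((-7 + (1 + 0))², 13) + p(-140)) = √((-56*I*√2 + (7/2)*13*(-7 + (1 + 0))²) + 1) = √((-56*I*√2 + (7/2)*13*(-7 + 1)²) + 1) = √((-56*I*√2 + (7/2)*13*(-6)²) + 1) = √((-56*I*√2 + (7/2)*13*36) + 1) = √((-56*I*√2 + 1638) + 1) = √((1638 - 56*I*√2) + 1) = √(1639 - 56*I*√2)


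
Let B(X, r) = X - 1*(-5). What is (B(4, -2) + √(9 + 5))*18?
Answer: 162 + 18*√14 ≈ 229.35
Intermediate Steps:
B(X, r) = 5 + X (B(X, r) = X + 5 = 5 + X)
(B(4, -2) + √(9 + 5))*18 = ((5 + 4) + √(9 + 5))*18 = (9 + √14)*18 = 162 + 18*√14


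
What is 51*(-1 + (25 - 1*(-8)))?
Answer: 1632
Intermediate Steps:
51*(-1 + (25 - 1*(-8))) = 51*(-1 + (25 + 8)) = 51*(-1 + 33) = 51*32 = 1632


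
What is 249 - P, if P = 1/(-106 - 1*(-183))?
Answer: 19172/77 ≈ 248.99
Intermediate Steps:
P = 1/77 (P = 1/(-106 + 183) = 1/77 ≈ 0.012987)
249 - P = 249 - 1*1/77 = 249 - 1/77 = 19172/77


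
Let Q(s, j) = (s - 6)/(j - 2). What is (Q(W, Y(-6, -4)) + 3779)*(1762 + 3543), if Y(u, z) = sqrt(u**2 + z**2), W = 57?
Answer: 160470945/8 + 90185*sqrt(13)/8 ≈ 2.0100e+7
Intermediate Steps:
Q(s, j) = (-6 + s)/(-2 + j)
(Q(W, Y(-6, -4)) + 3779)*(1762 + 3543) = ((-6 + 57)/(-2 + sqrt((-6)**2 + (-4)**2)) + 3779)*(1762 + 3543) = (51/(-2 + sqrt(36 + 16)) + 3779)*5305 = (51/(-2 + sqrt(52)) + 3779)*5305 = (51/(-2 + 2*sqrt(13)) + 3779)*5305 = (3779 + 51/(-2 + 2*sqrt(13)))*5305 = 20047595 + 270555/(-2 + 2*sqrt(13))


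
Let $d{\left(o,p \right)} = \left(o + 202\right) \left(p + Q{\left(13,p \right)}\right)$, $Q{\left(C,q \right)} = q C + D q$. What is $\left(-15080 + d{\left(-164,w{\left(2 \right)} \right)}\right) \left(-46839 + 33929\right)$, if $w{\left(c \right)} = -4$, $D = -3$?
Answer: $216268320$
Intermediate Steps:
$Q{\left(C,q \right)} = - 3 q + C q$ ($Q{\left(C,q \right)} = q C - 3 q = C q - 3 q = - 3 q + C q$)
$d{\left(o,p \right)} = 11 p \left(202 + o\right)$ ($d{\left(o,p \right)} = \left(o + 202\right) \left(p + p \left(-3 + 13\right)\right) = \left(202 + o\right) \left(p + p 10\right) = \left(202 + o\right) \left(p + 10 p\right) = \left(202 + o\right) 11 p = 11 p \left(202 + o\right)$)
$\left(-15080 + d{\left(-164,w{\left(2 \right)} \right)}\right) \left(-46839 + 33929\right) = \left(-15080 + 11 \left(-4\right) \left(202 - 164\right)\right) \left(-46839 + 33929\right) = \left(-15080 + 11 \left(-4\right) 38\right) \left(-12910\right) = \left(-15080 - 1672\right) \left(-12910\right) = \left(-16752\right) \left(-12910\right) = 216268320$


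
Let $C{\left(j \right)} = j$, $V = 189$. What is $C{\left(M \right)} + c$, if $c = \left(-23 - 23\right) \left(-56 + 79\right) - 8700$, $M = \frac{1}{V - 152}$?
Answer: $- \frac{361045}{37} \approx -9758.0$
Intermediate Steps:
$M = \frac{1}{37}$ ($M = \frac{1}{189 - 152} = \frac{1}{37} \approx 0.027027$)
$c = -9758$ ($c = \left(-46\right) 23 - 8700 = -1058 - 8700 = -9758$)
$C{\left(M \right)} + c = \frac{1}{37} - 9758 = - \frac{361045}{37}$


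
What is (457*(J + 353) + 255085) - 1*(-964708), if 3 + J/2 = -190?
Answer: 1204712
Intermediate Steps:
J = -386 (J = -6 + 2*(-190) = -6 - 380 = -386)
(457*(J + 353) + 255085) - 1*(-964708) = (457*(-386 + 353) + 255085) - 1*(-964708) = (457*(-33) + 255085) + 964708 = (-15081 + 255085) + 964708 = 240004 + 964708 = 1204712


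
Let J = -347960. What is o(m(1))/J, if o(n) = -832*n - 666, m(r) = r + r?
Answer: 233/34796 ≈ 0.0066962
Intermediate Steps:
m(r) = 2*r
o(n) = -666 - 832*n
o(m(1))/J = (-666 - 1664)/(-347960) = (-666 - 832*2)*(-1/347960) = (-666 - 1664)*(-1/347960) = -2330*(-1/347960) = 233/34796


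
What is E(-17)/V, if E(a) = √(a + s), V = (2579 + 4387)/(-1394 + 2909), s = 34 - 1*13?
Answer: 505/1161 ≈ 0.43497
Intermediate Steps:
s = 21 (s = 34 - 13 = 21)
V = 2322/505 (V = 6966/1515 = 6966*(1/1515) = 2322/505 ≈ 4.5980)
E(a) = √(21 + a) (E(a) = √(a + 21) = √(21 + a))
E(-17)/V = √(21 - 17)/(2322/505) = √4*(505/2322) = 2*(505/2322) = 505/1161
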